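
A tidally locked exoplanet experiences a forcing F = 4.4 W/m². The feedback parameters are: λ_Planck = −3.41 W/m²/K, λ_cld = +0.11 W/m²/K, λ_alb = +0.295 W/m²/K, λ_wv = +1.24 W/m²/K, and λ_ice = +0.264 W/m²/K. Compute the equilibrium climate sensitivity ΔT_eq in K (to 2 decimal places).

2.93 K

Net feedback parameter λ = (−3.41) + (+0.11) + (+0.295) + (+1.24) + (+0.264) = -1.501 W/m²/K.
ΔT = −F/λ = −4.4/(-1.501) = 2.93 K.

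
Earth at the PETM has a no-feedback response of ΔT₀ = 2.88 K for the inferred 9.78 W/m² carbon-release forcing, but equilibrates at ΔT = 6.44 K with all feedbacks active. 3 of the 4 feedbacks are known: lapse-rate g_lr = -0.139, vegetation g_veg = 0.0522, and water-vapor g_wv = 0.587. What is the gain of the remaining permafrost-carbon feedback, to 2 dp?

0.05

Amplification A = ΔT/ΔT₀ = 6.44/2.88 = 2.236.
Total gain g = 1 − 1/A = 1 − 1/2.236 = 0.5528.
Known gains sum to -0.139 + 0.0522 + 0.587 = 0.5002.
g_pf = 0.5528 − 0.5002 = 0.05.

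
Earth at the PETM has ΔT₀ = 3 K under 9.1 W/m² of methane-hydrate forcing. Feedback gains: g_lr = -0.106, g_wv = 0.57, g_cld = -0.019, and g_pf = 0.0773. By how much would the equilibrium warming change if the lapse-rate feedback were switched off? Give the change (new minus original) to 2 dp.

Original: g = 0.5223, ΔT = 3/(1−0.5223) = 6.2801 K.
Without lapse-rate: g' = 0.6283, ΔT' = 3/(1−0.6283) = 8.0710 K.
Change = 8.0710 − 6.2801 = 1.79 K.

1.79 K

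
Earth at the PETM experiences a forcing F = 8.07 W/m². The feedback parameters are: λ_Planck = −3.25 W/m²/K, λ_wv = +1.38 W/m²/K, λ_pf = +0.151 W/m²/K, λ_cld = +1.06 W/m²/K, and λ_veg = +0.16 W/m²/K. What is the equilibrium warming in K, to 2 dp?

16.17 K

Net feedback parameter λ = (−3.25) + (+1.38) + (+0.151) + (+1.06) + (+0.16) = -0.499 W/m²/K.
ΔT = −F/λ = −8.07/(-0.499) = 16.17 K.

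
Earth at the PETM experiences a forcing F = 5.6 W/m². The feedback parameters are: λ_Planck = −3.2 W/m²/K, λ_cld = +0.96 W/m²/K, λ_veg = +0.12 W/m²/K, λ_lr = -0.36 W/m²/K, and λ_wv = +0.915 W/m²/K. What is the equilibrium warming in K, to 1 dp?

3.6 K

Net feedback parameter λ = (−3.2) + (+0.96) + (+0.12) + (-0.36) + (+0.915) = -1.565 W/m²/K.
ΔT = −F/λ = −5.6/(-1.565) = 3.6 K.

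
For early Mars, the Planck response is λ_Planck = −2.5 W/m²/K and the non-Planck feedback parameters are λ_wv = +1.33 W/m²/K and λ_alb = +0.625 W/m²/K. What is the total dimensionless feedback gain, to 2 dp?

Convert to gains: g_wv = 1.33/2.5 = 0.532; g_alb = 0.625/2.5 = 0.25.
Total gain g = 0.782.

0.78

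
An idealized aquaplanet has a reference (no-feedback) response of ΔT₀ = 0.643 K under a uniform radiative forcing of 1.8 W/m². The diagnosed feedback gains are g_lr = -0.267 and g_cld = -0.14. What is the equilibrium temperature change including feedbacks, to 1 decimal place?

Total gain g = -0.267 − 0.14 = -0.407.
Amplification A = 1/(1 + 0.407) = 0.7107.
ΔT = 0.643 × 0.7107 = 0.5 K.

0.5 K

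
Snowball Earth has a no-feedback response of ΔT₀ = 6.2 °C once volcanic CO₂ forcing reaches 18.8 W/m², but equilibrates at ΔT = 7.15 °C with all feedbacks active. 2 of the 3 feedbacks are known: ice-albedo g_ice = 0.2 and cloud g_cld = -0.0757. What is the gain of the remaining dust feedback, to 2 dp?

Amplification A = ΔT/ΔT₀ = 7.15/6.2 = 1.153.
Total gain g = 1 − 1/A = 1 − 1/1.153 = 0.1327.
Known gains sum to 0.2 − 0.0757 = 0.1243.
g_dust = 0.1327 − 0.1243 = 0.01.

0.01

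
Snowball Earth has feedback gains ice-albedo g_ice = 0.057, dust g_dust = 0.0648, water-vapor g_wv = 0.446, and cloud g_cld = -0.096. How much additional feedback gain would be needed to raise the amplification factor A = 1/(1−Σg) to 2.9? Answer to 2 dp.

0.18

Current total gain = 0.4718.
Target gain for A = 2.9: g* = 1 − 1/2.9 = 0.6552.
Additional gain needed = 0.6552 − 0.4718 = 0.18.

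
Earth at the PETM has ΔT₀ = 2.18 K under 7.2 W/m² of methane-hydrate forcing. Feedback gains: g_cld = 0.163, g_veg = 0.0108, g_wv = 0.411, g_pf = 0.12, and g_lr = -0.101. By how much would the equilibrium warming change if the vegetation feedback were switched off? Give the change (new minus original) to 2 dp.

Original: g = 0.6038, ΔT = 2.18/(1−0.6038) = 5.5023 K.
Without vegetation: g' = 0.593, ΔT' = 2.18/(1−0.593) = 5.3563 K.
Change = 5.3563 − 5.5023 = -0.15 K.

-0.15 K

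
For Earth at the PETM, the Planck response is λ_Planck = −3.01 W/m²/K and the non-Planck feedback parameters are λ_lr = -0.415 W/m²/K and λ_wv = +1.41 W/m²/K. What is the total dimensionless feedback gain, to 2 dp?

0.33

Convert to gains: g_lr = -0.415/3.01 = -0.1379; g_wv = 1.41/3.01 = 0.4684.
Total gain g = 0.3305.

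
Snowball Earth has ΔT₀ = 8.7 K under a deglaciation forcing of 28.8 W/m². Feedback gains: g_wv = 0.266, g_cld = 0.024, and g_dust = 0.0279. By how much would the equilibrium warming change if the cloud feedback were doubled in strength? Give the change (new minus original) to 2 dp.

Original: g = 0.3179, ΔT = 8.7/(1−0.3179) = 12.7547 K.
With doubled cloud: g' = 0.3419, ΔT' = 8.7/(1−0.3419) = 13.2199 K.
Change = 13.2199 − 12.7547 = 0.47 K.

0.47 K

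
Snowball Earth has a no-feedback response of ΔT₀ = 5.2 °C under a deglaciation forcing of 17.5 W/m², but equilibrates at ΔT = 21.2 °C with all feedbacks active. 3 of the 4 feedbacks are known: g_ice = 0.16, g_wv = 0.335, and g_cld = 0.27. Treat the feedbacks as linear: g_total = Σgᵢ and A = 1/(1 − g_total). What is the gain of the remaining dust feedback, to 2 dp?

Amplification A = ΔT/ΔT₀ = 21.2/5.2 = 4.077.
Total gain g = 1 − 1/A = 1 − 1/4.077 = 0.7547.
Known gains sum to 0.16 + 0.335 + 0.27 = 0.765.
g_dust = 0.7547 − 0.765 = -0.01.

-0.01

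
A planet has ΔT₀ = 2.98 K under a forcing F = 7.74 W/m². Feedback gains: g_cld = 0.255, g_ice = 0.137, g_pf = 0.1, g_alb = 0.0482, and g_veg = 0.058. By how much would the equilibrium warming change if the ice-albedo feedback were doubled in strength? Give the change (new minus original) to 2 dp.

3.84 K

Original: g = 0.5982, ΔT = 2.98/(1−0.5982) = 7.4166 K.
With doubled ice-albedo: g' = 0.7352, ΔT' = 2.98/(1−0.7352) = 11.2538 K.
Change = 11.2538 − 7.4166 = 3.84 K.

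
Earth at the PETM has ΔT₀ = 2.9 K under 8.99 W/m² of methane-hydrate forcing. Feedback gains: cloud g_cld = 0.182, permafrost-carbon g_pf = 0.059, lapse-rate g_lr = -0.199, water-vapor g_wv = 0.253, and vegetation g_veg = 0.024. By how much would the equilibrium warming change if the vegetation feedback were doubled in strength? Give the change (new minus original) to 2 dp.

Original: g = 0.319, ΔT = 2.9/(1−0.319) = 4.2584 K.
With doubled vegetation: g' = 0.343, ΔT' = 2.9/(1−0.343) = 4.4140 K.
Change = 4.4140 − 4.2584 = 0.16 K.

0.16 K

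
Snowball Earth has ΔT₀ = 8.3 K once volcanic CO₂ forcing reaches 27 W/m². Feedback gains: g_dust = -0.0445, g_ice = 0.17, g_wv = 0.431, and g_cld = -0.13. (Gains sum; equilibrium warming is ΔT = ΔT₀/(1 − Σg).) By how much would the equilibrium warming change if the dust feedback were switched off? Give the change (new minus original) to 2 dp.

1.22 K

Original: g = 0.4265, ΔT = 8.3/(1−0.4265) = 14.4725 K.
Without dust: g' = 0.471, ΔT' = 8.3/(1−0.471) = 15.6900 K.
Change = 15.6900 − 14.4725 = 1.22 K.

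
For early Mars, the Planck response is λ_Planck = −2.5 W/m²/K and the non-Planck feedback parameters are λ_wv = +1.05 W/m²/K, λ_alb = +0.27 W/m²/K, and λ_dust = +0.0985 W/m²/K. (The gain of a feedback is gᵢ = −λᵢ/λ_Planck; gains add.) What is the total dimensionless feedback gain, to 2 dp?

Convert to gains: g_wv = 1.05/2.5 = 0.42; g_alb = 0.27/2.5 = 0.108; g_dust = 0.0985/2.5 = 0.0394.
Total gain g = 0.5674.

0.57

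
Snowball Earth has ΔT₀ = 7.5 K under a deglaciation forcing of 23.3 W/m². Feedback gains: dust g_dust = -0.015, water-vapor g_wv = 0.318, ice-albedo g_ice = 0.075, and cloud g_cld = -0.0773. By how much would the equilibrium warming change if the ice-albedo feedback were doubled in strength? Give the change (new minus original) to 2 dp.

Original: g = 0.3007, ΔT = 7.5/(1−0.3007) = 10.7250 K.
With doubled ice-albedo: g' = 0.3757, ΔT' = 7.5/(1−0.3757) = 12.0135 K.
Change = 12.0135 − 10.7250 = 1.29 K.

1.29 K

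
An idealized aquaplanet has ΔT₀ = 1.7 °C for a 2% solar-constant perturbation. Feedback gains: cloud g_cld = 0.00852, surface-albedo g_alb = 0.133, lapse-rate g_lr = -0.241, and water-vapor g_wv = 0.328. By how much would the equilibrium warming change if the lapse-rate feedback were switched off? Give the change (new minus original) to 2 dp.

Original: g = 0.22852, ΔT = 1.7/(1−0.22852) = 2.2036 °C.
Without lapse-rate: g' = 0.46952, ΔT' = 1.7/(1−0.46952) = 3.2046 °C.
Change = 3.2046 − 2.2036 = 1.00 °C.

1.00 °C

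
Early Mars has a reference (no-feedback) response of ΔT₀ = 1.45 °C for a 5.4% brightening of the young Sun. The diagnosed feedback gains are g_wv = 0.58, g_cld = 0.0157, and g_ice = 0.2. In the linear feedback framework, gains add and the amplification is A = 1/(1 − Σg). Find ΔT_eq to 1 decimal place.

7.1 °C

Total gain g = 0.58 + 0.0157 + 0.2 = 0.7957.
Amplification A = 1/(1 − 0.7957) = 4.895.
ΔT = 1.45 × 4.895 = 7.1 °C.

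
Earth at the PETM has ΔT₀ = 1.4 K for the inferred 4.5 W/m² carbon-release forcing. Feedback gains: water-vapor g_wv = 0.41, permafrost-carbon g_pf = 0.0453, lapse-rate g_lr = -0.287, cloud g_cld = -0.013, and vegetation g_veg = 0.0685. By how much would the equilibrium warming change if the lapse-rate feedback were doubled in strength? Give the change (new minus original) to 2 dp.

-0.49 K

Original: g = 0.2238, ΔT = 1.4/(1−0.2238) = 1.8037 K.
With doubled lapse-rate: g' = -0.0632, ΔT' = 1.4/(1+0.0632) = 1.3168 K.
Change = 1.3168 − 1.8037 = -0.49 K.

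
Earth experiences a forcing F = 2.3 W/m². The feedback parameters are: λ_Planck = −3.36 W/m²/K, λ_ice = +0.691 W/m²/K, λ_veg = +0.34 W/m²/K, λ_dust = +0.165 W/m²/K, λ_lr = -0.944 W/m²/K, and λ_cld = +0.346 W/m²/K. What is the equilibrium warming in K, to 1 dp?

0.8 K

Net feedback parameter λ = (−3.36) + (+0.691) + (+0.34) + (+0.165) + (-0.944) + (+0.346) = -2.762 W/m²/K.
ΔT = −F/λ = −2.3/(-2.762) = 0.8 K.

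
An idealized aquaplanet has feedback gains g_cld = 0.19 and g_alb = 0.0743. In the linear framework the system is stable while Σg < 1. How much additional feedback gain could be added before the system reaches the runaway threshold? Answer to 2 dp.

Current total gain = 0.19 + 0.0743 = 0.2643.
Margin to runaway = 1 − 0.2643 = 0.74.

0.74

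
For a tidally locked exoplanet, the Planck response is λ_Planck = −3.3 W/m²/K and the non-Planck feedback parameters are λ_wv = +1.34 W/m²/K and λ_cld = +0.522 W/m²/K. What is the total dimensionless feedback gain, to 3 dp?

0.564

Convert to gains: g_wv = 1.34/3.3 = 0.4061; g_cld = 0.522/3.3 = 0.1582.
Total gain g = 0.5643.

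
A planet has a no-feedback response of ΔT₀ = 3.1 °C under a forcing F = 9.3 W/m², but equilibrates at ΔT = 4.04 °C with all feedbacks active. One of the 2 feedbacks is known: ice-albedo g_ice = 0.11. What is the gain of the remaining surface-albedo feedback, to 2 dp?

0.12

Amplification A = ΔT/ΔT₀ = 4.04/3.1 = 1.303.
Total gain g = 1 − 1/A = 1 − 1/1.303 = 0.2325.
The known gain is 0.11.
g_alb = 0.2325 − 0.11 = 0.12.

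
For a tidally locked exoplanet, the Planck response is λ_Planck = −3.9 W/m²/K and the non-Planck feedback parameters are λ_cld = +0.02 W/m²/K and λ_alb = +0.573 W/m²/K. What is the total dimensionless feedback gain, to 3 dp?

0.152

Convert to gains: g_cld = 0.02/3.9 = 0.005128; g_alb = 0.573/3.9 = 0.1469.
Total gain g = 0.152028.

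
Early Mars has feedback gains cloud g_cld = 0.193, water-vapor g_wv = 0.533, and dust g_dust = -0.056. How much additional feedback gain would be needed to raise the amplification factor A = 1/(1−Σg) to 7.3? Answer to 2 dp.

0.19

Current total gain = 0.67.
Target gain for A = 7.3: g* = 1 − 1/7.3 = 0.863.
Additional gain needed = 0.863 − 0.67 = 0.19.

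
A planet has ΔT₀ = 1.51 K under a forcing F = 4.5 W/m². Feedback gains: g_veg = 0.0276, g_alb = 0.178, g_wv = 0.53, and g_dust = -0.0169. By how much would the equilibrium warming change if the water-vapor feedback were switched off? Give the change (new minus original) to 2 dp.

-3.51 K

Original: g = 0.7187, ΔT = 1.51/(1−0.7187) = 5.3679 K.
Without water-vapor: g' = 0.1887, ΔT' = 1.51/(1−0.1887) = 1.8612 K.
Change = 1.8612 − 5.3679 = -3.51 K.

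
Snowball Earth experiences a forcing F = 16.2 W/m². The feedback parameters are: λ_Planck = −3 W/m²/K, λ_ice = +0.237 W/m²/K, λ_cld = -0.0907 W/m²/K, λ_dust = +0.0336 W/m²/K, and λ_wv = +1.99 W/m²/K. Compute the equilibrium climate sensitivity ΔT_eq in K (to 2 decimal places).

19.52 K

Net feedback parameter λ = (−3) + (+0.237) + (-0.0907) + (+0.0336) + (+1.99) = -0.8301 W/m²/K.
ΔT = −F/λ = −16.2/(-0.8301) = 19.52 K.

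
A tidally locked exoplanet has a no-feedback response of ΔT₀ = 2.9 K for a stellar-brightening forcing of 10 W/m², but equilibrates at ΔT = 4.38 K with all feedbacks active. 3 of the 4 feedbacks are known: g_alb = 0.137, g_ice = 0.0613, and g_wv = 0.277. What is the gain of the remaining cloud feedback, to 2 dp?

Amplification A = ΔT/ΔT₀ = 4.38/2.9 = 1.51.
Total gain g = 1 − 1/A = 1 − 1/1.51 = 0.3377.
Known gains sum to 0.137 + 0.0613 + 0.277 = 0.4753.
g_cld = 0.3377 − 0.4753 = -0.14.

-0.14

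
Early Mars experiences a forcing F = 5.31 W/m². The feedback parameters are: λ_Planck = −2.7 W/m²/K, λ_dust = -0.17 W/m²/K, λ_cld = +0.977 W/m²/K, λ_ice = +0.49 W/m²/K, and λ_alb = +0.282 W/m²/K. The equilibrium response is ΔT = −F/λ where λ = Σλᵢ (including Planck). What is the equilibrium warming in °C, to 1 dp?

Net feedback parameter λ = (−2.7) + (-0.17) + (+0.977) + (+0.49) + (+0.282) = -1.121 W/m²/K.
ΔT = −F/λ = −5.31/(-1.121) = 4.7 °C.

4.7 °C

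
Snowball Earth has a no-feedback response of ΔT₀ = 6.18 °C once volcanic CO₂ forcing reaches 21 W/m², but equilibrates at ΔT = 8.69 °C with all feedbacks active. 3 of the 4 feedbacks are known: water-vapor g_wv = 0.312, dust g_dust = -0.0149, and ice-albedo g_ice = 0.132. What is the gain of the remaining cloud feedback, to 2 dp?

-0.14

Amplification A = ΔT/ΔT₀ = 8.69/6.18 = 1.406.
Total gain g = 1 − 1/A = 1 − 1/1.406 = 0.2888.
Known gains sum to 0.312 − 0.0149 + 0.132 = 0.4291.
g_cld = 0.2888 − 0.4291 = -0.14.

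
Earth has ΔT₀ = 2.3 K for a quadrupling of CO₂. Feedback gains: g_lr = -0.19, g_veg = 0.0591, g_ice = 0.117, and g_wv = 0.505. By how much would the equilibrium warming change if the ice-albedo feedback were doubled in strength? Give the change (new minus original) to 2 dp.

1.35 K

Original: g = 0.4911, ΔT = 2.3/(1−0.4911) = 4.5196 K.
With doubled ice-albedo: g' = 0.6081, ΔT' = 2.3/(1−0.6081) = 5.8688 K.
Change = 5.8688 − 4.5196 = 1.35 K.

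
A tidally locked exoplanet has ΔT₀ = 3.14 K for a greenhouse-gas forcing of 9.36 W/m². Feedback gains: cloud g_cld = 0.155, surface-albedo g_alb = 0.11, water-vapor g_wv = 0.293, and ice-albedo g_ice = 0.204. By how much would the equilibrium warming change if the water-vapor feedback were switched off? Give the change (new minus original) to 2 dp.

Original: g = 0.762, ΔT = 3.14/(1−0.762) = 13.1933 K.
Without water-vapor: g' = 0.469, ΔT' = 3.14/(1−0.469) = 5.9134 K.
Change = 5.9134 − 13.1933 = -7.28 K.

-7.28 K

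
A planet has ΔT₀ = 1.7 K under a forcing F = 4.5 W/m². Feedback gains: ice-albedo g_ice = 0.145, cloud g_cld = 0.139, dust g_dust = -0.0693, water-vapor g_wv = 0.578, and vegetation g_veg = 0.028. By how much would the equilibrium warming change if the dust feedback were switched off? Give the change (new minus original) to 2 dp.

5.97 K

Original: g = 0.8207, ΔT = 1.7/(1−0.8207) = 9.4813 K.
Without dust: g' = 0.89, ΔT' = 1.7/(1−0.89) = 15.4545 K.
Change = 15.4545 − 9.4813 = 5.97 K.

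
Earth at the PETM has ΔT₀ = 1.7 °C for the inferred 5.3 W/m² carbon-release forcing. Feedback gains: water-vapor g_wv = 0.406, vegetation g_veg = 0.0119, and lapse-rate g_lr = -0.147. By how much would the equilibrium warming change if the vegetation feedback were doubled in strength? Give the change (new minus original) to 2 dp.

Original: g = 0.2709, ΔT = 1.7/(1−0.2709) = 2.3316 °C.
With doubled vegetation: g' = 0.2828, ΔT' = 1.7/(1−0.2828) = 2.3703 °C.
Change = 2.3703 − 2.3316 = 0.04 °C.

0.04 °C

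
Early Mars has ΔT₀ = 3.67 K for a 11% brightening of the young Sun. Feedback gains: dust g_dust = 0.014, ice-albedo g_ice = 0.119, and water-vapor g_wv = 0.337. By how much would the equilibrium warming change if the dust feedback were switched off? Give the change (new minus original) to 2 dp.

Original: g = 0.47, ΔT = 3.67/(1−0.47) = 6.9245 K.
Without dust: g' = 0.456, ΔT' = 3.67/(1−0.456) = 6.7463 K.
Change = 6.7463 − 6.9245 = -0.18 K.

-0.18 K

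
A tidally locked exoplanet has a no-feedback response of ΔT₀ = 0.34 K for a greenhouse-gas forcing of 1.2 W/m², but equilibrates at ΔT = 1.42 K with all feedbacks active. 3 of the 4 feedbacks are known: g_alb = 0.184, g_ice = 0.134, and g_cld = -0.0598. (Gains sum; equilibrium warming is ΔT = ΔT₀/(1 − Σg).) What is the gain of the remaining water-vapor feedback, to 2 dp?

0.50

Amplification A = ΔT/ΔT₀ = 1.42/0.34 = 4.176.
Total gain g = 1 − 1/A = 1 − 1/4.176 = 0.7605.
Known gains sum to 0.184 + 0.134 − 0.0598 = 0.2582.
g_wv = 0.7605 − 0.2582 = 0.50.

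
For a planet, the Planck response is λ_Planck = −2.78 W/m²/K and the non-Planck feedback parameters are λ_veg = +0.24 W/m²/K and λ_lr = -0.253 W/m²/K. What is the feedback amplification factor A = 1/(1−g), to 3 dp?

0.995

Convert to gains: g_veg = 0.24/2.78 = 0.08633; g_lr = -0.253/2.78 = -0.09101.
Total gain g = -0.00468.
A = 1/(1 + 0.00468) = 0.995.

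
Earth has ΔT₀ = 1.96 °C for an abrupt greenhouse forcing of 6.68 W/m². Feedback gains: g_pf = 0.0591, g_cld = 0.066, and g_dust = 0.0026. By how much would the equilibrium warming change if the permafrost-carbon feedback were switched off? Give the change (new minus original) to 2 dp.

Original: g = 0.1277, ΔT = 1.96/(1−0.1277) = 2.2469 °C.
Without permafrost-carbon: g' = 0.0686, ΔT' = 1.96/(1−0.0686) = 2.1044 °C.
Change = 2.1044 − 2.2469 = -0.14 °C.

-0.14 °C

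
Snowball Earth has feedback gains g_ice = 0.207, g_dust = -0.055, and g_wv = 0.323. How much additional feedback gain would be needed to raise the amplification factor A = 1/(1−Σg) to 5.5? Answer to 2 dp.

0.34

Current total gain = 0.475.
Target gain for A = 5.5: g* = 1 − 1/5.5 = 0.8182.
Additional gain needed = 0.8182 − 0.475 = 0.34.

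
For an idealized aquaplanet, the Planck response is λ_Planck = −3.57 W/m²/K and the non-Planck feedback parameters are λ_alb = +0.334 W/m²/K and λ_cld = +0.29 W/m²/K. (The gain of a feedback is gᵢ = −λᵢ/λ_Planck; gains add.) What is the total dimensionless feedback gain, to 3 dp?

0.175

Convert to gains: g_alb = 0.334/3.57 = 0.09356; g_cld = 0.29/3.57 = 0.08123.
Total gain g = 0.17479.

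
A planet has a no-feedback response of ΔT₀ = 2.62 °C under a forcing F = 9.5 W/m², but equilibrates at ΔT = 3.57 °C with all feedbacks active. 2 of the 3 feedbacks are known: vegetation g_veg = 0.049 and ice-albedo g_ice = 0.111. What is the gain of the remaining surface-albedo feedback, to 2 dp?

Amplification A = ΔT/ΔT₀ = 3.57/2.62 = 1.363.
Total gain g = 1 − 1/A = 1 − 1/1.363 = 0.2663.
Known gains sum to 0.049 + 0.111 = 0.16.
g_alb = 0.2663 − 0.16 = 0.11.

0.11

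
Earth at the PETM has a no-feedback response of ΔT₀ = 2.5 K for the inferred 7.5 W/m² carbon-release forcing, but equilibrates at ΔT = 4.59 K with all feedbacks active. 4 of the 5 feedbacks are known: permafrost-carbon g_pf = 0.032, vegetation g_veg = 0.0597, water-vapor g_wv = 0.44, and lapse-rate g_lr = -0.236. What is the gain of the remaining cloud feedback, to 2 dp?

0.16

Amplification A = ΔT/ΔT₀ = 4.59/2.5 = 1.836.
Total gain g = 1 − 1/A = 1 − 1/1.836 = 0.4553.
Known gains sum to 0.032 + 0.0597 + 0.44 − 0.236 = 0.2957.
g_cld = 0.4553 − 0.2957 = 0.16.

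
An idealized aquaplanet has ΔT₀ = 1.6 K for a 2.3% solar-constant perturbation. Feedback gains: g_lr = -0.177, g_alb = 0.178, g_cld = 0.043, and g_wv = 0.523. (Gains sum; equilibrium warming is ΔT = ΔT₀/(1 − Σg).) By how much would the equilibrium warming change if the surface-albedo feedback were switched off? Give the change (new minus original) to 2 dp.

Original: g = 0.567, ΔT = 1.6/(1−0.567) = 3.6952 K.
Without surface-albedo: g' = 0.389, ΔT' = 1.6/(1−0.389) = 2.6187 K.
Change = 2.6187 − 3.6952 = -1.08 K.

-1.08 K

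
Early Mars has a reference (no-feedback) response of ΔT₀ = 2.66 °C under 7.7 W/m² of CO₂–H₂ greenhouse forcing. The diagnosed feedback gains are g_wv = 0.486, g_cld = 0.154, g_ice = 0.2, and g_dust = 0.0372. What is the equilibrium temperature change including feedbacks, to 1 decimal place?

21.7 °C

Total gain g = 0.486 + 0.154 + 0.2 + 0.0372 = 0.8772.
Amplification A = 1/(1 − 0.8772) = 8.143.
ΔT = 2.66 × 8.143 = 21.7 °C.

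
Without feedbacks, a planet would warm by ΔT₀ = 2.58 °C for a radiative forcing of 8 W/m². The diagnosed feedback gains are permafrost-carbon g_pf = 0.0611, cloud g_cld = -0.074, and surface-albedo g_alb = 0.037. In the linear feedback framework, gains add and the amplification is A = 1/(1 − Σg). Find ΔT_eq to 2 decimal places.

2.64 °C

Total gain g = 0.0611 − 0.074 + 0.037 = 0.0241.
Amplification A = 1/(1 − 0.0241) = 1.025.
ΔT = 2.58 × 1.025 = 2.64 °C.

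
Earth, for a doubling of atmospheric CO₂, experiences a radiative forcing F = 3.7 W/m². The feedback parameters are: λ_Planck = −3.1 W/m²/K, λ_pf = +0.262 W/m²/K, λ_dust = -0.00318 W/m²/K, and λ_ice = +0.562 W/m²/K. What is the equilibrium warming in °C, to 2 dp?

Net feedback parameter λ = (−3.1) + (+0.262) + (-0.00318) + (+0.562) = -2.27918 W/m²/K.
ΔT = −F/λ = −3.7/(-2.27918) = 1.62 °C.

1.62 °C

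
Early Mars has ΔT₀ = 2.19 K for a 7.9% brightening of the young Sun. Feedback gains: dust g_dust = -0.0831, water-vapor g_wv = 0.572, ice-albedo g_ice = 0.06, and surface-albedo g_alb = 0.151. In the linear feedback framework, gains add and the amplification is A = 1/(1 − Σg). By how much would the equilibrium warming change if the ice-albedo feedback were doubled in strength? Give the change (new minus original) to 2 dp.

1.82 K

Original: g = 0.6999, ΔT = 2.19/(1−0.6999) = 7.2976 K.
With doubled ice-albedo: g' = 0.7599, ΔT' = 2.19/(1−0.7599) = 9.1212 K.
Change = 9.1212 − 7.2976 = 1.82 K.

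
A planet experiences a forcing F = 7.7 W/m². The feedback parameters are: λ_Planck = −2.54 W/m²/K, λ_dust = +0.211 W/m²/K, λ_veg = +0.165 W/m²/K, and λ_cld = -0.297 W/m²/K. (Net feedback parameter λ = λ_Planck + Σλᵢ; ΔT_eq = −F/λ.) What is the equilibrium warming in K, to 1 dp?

Net feedback parameter λ = (−2.54) + (+0.211) + (+0.165) + (-0.297) = -2.461 W/m²/K.
ΔT = −F/λ = −7.7/(-2.461) = 3.1 K.

3.1 K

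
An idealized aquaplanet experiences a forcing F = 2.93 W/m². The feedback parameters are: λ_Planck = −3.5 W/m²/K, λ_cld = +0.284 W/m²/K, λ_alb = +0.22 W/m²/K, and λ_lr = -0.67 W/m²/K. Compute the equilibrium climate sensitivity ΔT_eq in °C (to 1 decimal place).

Net feedback parameter λ = (−3.5) + (+0.284) + (+0.22) + (-0.67) = -3.666 W/m²/K.
ΔT = −F/λ = −2.93/(-3.666) = 0.8 °C.

0.8 °C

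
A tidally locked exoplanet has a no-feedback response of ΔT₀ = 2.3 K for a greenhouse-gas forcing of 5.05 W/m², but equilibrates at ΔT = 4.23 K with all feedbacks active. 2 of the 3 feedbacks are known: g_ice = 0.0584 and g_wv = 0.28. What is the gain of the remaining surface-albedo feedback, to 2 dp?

0.12

Amplification A = ΔT/ΔT₀ = 4.23/2.3 = 1.839.
Total gain g = 1 − 1/A = 1 − 1/1.839 = 0.4562.
Known gains sum to 0.0584 + 0.28 = 0.3384.
g_alb = 0.4562 − 0.3384 = 0.12.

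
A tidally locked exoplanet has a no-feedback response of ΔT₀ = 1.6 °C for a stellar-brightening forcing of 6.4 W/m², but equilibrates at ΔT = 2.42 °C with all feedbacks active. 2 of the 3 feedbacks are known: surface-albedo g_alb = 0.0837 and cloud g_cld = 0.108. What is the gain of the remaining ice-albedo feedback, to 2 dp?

Amplification A = ΔT/ΔT₀ = 2.42/1.6 = 1.512.
Total gain g = 1 − 1/A = 1 − 1/1.512 = 0.3386.
Known gains sum to 0.0837 + 0.108 = 0.1917.
g_ice = 0.3386 − 0.1917 = 0.15.

0.15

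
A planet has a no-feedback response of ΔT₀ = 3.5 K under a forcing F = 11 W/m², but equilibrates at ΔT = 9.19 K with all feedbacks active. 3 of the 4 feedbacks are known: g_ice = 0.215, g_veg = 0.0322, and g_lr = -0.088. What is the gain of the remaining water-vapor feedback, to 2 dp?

Amplification A = ΔT/ΔT₀ = 9.19/3.5 = 2.626.
Total gain g = 1 − 1/A = 1 − 1/2.626 = 0.6192.
Known gains sum to 0.215 + 0.0322 − 0.088 = 0.1592.
g_wv = 0.6192 − 0.1592 = 0.46.

0.46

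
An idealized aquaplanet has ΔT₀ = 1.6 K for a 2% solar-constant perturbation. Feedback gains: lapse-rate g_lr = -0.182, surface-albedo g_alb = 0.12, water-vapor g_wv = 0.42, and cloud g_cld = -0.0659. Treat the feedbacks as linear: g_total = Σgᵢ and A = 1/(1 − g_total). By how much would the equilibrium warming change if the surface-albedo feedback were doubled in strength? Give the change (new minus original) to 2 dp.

Original: g = 0.2921, ΔT = 1.6/(1−0.2921) = 2.2602 K.
With doubled surface-albedo: g' = 0.4121, ΔT' = 1.6/(1−0.4121) = 2.7216 K.
Change = 2.7216 − 2.2602 = 0.46 K.

0.46 K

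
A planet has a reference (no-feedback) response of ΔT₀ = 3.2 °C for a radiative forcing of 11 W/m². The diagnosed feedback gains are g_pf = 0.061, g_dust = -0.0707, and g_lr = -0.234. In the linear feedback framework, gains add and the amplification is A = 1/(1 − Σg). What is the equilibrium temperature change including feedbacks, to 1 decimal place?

Total gain g = 0.061 − 0.0707 − 0.234 = -0.2437.
Amplification A = 1/(1 + 0.2437) = 0.8041.
ΔT = 3.2 × 0.8041 = 2.6 °C.

2.6 °C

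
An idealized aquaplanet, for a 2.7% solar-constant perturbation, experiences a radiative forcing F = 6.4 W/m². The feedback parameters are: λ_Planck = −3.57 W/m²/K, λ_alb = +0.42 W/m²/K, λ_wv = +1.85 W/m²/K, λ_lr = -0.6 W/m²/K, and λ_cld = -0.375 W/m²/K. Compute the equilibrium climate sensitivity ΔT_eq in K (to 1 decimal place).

Net feedback parameter λ = (−3.57) + (+0.42) + (+1.85) + (-0.6) + (-0.375) = -2.275 W/m²/K.
ΔT = −F/λ = −6.4/(-2.275) = 2.8 K.

2.8 K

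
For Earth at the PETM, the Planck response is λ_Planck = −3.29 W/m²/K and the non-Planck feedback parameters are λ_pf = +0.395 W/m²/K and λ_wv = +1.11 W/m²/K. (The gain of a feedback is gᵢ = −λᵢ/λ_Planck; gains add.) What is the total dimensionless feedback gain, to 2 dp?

0.46

Convert to gains: g_pf = 0.395/3.29 = 0.1201; g_wv = 1.11/3.29 = 0.3374.
Total gain g = 0.4575.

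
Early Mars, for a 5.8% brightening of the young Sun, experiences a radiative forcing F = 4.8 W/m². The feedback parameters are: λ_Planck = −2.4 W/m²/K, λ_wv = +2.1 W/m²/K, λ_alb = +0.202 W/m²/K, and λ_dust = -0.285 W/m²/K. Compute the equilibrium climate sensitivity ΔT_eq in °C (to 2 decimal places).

Net feedback parameter λ = (−2.4) + (+2.1) + (+0.202) + (-0.285) = -0.383 W/m²/K.
ΔT = −F/λ = −4.8/(-0.383) = 12.53 °C.

12.53 °C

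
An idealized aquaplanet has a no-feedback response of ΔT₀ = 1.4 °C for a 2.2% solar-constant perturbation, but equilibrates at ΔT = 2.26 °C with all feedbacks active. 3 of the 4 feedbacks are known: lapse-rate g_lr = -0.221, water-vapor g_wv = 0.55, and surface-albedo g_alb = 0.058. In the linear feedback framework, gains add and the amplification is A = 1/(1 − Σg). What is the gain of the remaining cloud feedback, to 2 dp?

-0.01

Amplification A = ΔT/ΔT₀ = 2.26/1.4 = 1.614.
Total gain g = 1 − 1/A = 1 − 1/1.614 = 0.3804.
Known gains sum to -0.221 + 0.55 + 0.058 = 0.387.
g_cld = 0.3804 − 0.387 = -0.01.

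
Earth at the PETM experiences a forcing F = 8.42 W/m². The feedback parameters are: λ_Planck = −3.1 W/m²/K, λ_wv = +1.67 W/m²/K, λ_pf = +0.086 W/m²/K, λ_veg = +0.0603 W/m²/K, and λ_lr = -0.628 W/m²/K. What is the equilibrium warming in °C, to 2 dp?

4.40 °C

Net feedback parameter λ = (−3.1) + (+1.67) + (+0.086) + (+0.0603) + (-0.628) = -1.9117 W/m²/K.
ΔT = −F/λ = −8.42/(-1.9117) = 4.40 °C.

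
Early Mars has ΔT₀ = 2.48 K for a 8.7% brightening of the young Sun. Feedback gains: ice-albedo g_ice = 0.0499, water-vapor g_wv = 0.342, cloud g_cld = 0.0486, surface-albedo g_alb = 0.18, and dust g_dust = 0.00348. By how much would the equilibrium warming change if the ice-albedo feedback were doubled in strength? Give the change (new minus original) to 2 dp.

1.01 K

Original: g = 0.62398, ΔT = 2.48/(1−0.62398) = 6.5954 K.
With doubled ice-albedo: g' = 0.67388, ΔT' = 2.48/(1−0.67388) = 7.6046 K.
Change = 7.6046 − 6.5954 = 1.01 K.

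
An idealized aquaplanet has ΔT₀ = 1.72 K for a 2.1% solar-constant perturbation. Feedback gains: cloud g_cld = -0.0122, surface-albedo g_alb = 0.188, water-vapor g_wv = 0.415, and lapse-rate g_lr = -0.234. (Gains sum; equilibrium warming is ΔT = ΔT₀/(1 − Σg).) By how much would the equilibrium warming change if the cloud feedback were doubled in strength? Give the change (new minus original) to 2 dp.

-0.05 K

Original: g = 0.3568, ΔT = 1.72/(1−0.3568) = 2.6741 K.
With doubled cloud: g' = 0.3446, ΔT' = 1.72/(1−0.3446) = 2.6244 K.
Change = 2.6244 − 2.6741 = -0.05 K.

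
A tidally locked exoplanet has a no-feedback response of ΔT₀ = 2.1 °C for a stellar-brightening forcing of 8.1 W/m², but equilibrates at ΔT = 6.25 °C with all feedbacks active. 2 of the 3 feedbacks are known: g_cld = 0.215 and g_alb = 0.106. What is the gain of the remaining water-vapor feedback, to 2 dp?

Amplification A = ΔT/ΔT₀ = 6.25/2.1 = 2.976.
Total gain g = 1 − 1/A = 1 − 1/2.976 = 0.664.
Known gains sum to 0.215 + 0.106 = 0.321.
g_wv = 0.664 − 0.321 = 0.34.

0.34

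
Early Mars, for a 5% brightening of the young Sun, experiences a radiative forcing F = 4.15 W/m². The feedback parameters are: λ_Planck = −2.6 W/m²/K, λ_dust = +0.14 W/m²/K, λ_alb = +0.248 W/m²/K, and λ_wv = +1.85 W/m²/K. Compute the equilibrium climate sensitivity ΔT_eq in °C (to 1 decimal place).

11.5 °C

Net feedback parameter λ = (−2.6) + (+0.14) + (+0.248) + (+1.85) = -0.362 W/m²/K.
ΔT = −F/λ = −4.15/(-0.362) = 11.5 °C.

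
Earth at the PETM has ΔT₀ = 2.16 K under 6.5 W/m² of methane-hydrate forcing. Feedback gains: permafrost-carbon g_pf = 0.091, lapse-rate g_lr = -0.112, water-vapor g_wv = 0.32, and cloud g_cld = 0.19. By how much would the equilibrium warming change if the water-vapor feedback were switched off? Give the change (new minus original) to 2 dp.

-1.63 K

Original: g = 0.489, ΔT = 2.16/(1−0.489) = 4.2270 K.
Without water-vapor: g' = 0.169, ΔT' = 2.16/(1−0.169) = 2.5993 K.
Change = 2.5993 − 4.2270 = -1.63 K.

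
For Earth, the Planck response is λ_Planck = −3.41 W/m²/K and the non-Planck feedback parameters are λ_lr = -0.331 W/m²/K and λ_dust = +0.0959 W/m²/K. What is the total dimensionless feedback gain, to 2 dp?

Convert to gains: g_lr = -0.331/3.41 = -0.09707; g_dust = 0.0959/3.41 = 0.02812.
Total gain g = -0.06895.

-0.07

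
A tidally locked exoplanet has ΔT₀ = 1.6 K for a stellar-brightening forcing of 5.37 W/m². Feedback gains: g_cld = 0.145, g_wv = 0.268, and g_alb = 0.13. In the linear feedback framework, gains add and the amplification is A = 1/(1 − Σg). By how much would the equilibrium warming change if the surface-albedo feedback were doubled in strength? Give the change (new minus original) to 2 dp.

1.39 K

Original: g = 0.543, ΔT = 1.6/(1−0.543) = 3.5011 K.
With doubled surface-albedo: g' = 0.673, ΔT' = 1.6/(1−0.673) = 4.8930 K.
Change = 4.8930 − 3.5011 = 1.39 K.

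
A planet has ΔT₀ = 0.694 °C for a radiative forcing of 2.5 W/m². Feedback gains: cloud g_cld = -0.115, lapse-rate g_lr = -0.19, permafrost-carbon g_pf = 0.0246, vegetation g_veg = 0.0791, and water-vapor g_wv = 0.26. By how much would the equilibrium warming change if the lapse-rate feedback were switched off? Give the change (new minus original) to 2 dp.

0.19 °C

Original: g = 0.0587, ΔT = 0.694/(1−0.0587) = 0.7373 °C.
Without lapse-rate: g' = 0.2487, ΔT' = 0.694/(1−0.2487) = 0.9237 °C.
Change = 0.9237 − 0.7373 = 0.19 °C.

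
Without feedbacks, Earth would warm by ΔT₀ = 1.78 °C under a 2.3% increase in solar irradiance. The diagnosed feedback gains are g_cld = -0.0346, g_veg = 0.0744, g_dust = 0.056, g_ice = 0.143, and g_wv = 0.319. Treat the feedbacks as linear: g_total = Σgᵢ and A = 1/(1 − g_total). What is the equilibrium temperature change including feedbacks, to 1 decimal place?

4.0 °C

Total gain g = -0.0346 + 0.0744 + 0.056 + 0.143 + 0.319 = 0.5578.
Amplification A = 1/(1 − 0.5578) = 2.261.
ΔT = 1.78 × 2.261 = 4.0 °C.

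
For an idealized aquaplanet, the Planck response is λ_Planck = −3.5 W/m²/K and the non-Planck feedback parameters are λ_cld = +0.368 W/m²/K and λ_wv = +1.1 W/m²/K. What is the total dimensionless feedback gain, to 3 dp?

Convert to gains: g_cld = 0.368/3.5 = 0.1051; g_wv = 1.1/3.5 = 0.3143.
Total gain g = 0.4194.

0.419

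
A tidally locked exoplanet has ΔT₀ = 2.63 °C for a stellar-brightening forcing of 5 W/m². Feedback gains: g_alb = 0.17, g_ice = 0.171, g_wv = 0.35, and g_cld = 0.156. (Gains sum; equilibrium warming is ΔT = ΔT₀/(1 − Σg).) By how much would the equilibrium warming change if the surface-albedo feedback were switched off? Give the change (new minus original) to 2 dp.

-9.05 °C

Original: g = 0.847, ΔT = 2.63/(1−0.847) = 17.1895 °C.
Without surface-albedo: g' = 0.677, ΔT' = 2.63/(1−0.677) = 8.1424 °C.
Change = 8.1424 − 17.1895 = -9.05 °C.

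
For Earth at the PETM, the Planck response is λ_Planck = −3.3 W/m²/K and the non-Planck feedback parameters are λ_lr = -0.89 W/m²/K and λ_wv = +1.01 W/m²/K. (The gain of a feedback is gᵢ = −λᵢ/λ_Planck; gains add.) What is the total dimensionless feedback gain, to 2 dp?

Convert to gains: g_lr = -0.89/3.3 = -0.2697; g_wv = 1.01/3.3 = 0.3061.
Total gain g = 0.0364.

0.04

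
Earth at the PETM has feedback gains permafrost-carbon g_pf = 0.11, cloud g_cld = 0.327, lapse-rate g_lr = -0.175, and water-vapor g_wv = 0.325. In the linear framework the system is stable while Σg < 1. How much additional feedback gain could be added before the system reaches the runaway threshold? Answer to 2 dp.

Current total gain = 0.11 + 0.327 − 0.175 + 0.325 = 0.587.
Margin to runaway = 1 − 0.587 = 0.41.

0.41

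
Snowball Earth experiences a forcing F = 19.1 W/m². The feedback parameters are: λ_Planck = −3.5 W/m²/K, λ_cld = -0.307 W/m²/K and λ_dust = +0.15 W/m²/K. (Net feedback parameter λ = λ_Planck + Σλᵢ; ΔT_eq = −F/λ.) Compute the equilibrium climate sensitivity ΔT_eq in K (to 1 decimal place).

5.2 K

Net feedback parameter λ = (−3.5) + (-0.307) + (+0.15) = -3.657 W/m²/K.
ΔT = −F/λ = −19.1/(-3.657) = 5.2 K.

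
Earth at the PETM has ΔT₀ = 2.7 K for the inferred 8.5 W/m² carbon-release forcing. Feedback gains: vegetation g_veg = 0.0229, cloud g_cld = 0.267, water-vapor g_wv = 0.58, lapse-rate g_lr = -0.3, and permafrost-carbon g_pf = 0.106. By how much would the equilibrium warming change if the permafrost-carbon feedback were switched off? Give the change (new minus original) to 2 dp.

-2.05 K

Original: g = 0.6759, ΔT = 2.7/(1−0.6759) = 8.3308 K.
Without permafrost-carbon: g' = 0.5699, ΔT' = 2.7/(1−0.5699) = 6.2776 K.
Change = 6.2776 − 8.3308 = -2.05 K.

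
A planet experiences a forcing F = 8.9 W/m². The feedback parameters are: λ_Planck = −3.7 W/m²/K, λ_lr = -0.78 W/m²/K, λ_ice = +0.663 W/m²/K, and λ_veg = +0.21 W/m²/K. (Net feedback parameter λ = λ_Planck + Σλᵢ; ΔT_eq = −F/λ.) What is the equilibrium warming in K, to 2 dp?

Net feedback parameter λ = (−3.7) + (-0.78) + (+0.663) + (+0.21) = -3.607 W/m²/K.
ΔT = −F/λ = −8.9/(-3.607) = 2.47 K.

2.47 K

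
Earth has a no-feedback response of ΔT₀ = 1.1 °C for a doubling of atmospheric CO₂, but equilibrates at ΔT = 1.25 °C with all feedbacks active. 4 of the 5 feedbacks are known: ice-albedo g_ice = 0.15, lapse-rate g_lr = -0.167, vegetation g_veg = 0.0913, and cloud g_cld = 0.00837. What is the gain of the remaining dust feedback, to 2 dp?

0.04

Amplification A = ΔT/ΔT₀ = 1.25/1.1 = 1.136.
Total gain g = 1 − 1/A = 1 − 1/1.136 = 0.1197.
Known gains sum to 0.15 − 0.167 + 0.0913 + 0.00837 = 0.08267.
g_dust = 0.1197 − 0.08267 = 0.04.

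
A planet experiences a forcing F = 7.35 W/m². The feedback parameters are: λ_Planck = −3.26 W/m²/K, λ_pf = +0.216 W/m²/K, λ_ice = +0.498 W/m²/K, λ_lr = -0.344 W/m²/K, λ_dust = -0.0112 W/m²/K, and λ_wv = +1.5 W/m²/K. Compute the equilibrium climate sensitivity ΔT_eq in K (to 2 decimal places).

Net feedback parameter λ = (−3.26) + (+0.216) + (+0.498) + (-0.344) + (-0.0112) + (+1.5) = -1.4012 W/m²/K.
ΔT = −F/λ = −7.35/(-1.4012) = 5.25 K.

5.25 K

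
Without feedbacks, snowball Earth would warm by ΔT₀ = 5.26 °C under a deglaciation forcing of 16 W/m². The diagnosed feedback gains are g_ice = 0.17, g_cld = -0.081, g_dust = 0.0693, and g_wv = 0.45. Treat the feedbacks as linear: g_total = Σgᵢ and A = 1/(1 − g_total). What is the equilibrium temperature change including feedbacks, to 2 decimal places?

13.43 °C

Total gain g = 0.17 − 0.081 + 0.0693 + 0.45 = 0.6083.
Amplification A = 1/(1 − 0.6083) = 2.553.
ΔT = 5.26 × 2.553 = 13.43 °C.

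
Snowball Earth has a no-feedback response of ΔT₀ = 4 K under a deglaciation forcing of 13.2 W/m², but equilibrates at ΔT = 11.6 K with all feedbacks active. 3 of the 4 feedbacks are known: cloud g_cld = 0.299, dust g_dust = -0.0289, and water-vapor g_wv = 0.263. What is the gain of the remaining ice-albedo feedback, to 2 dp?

0.12

Amplification A = ΔT/ΔT₀ = 11.6/4 = 2.9.
Total gain g = 1 − 1/A = 1 − 1/2.9 = 0.6552.
Known gains sum to 0.299 − 0.0289 + 0.263 = 0.5331.
g_ice = 0.6552 − 0.5331 = 0.12.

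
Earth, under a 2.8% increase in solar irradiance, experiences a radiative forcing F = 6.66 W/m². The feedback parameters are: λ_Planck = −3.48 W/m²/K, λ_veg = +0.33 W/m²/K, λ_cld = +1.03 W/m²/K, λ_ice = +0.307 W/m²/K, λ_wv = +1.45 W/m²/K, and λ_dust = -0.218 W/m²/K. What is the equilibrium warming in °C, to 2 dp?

Net feedback parameter λ = (−3.48) + (+0.33) + (+1.03) + (+0.307) + (+1.45) + (-0.218) = -0.581 W/m²/K.
ΔT = −F/λ = −6.66/(-0.581) = 11.46 °C.

11.46 °C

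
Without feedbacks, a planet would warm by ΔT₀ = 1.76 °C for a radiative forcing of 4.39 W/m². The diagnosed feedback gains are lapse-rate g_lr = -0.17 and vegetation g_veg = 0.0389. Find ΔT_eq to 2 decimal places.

1.56 °C

Total gain g = -0.17 + 0.0389 = -0.1311.
Amplification A = 1/(1 + 0.1311) = 0.8841.
ΔT = 1.76 × 0.8841 = 1.56 °C.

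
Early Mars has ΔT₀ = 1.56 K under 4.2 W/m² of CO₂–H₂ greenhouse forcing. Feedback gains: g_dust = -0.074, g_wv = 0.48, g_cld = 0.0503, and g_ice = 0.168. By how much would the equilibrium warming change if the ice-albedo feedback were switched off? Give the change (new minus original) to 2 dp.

-1.28 K

Original: g = 0.6243, ΔT = 1.56/(1−0.6243) = 4.1522 K.
Without ice-albedo: g' = 0.4563, ΔT' = 1.56/(1−0.4563) = 2.8692 K.
Change = 2.8692 − 4.1522 = -1.28 K.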